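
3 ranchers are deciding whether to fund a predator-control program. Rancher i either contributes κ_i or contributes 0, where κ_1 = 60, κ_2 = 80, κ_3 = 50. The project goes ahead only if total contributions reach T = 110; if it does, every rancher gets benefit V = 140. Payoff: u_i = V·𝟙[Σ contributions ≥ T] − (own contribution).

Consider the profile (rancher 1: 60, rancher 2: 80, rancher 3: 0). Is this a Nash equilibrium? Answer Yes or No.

Yes

Total = 140 ≥ 110: provided.
Rancher 1 (pledges 60, payoff 80): dropping to 0 → total 80, payoff 0. No gain.
Rancher 2 (pledges 80, payoff 60): dropping to 0 → total 60, payoff 0. No gain.
Rancher 3 (pledges 0, payoff 140): pledging 50 → total 190, payoff 90. No gain.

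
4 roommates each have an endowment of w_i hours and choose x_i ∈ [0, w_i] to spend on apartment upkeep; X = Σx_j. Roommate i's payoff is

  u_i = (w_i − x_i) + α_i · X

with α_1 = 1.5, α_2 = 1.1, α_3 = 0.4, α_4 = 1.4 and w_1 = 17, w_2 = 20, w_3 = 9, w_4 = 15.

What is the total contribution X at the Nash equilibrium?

∂u_i/∂x_i = α_i − 1, so roommate i contributes w_i if α_i > 1, else 0.
α_i > 1 for i ∈ {1, 2, 4}; NE contributions (17, 20, 0, 15), X = 52.

52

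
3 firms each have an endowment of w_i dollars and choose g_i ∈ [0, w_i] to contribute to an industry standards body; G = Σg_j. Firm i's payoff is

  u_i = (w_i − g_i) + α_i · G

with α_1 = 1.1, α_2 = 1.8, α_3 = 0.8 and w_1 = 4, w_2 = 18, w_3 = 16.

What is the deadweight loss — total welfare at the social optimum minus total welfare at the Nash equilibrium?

43.2

∂u_i/∂g_i = α_i − 1, so firm i contributes w_i if α_i > 1, else 0.
α_i > 1 for i ∈ {1, 2}; NE contributions (4, 18, 0), G = 22.
W^NE = Σw_i − G^NE + (Σα_i)·G^NE = 38 + 2.7·22 = 97.4.
Planner: ∂(Σu_j)/∂g_i = Σα_j − 1 = 2.7 > 0, so everyone contributes w_i; G^SO = 38, W^SO = 38 + 2.7·38 = 140.6.
Deadweight loss = 43.2.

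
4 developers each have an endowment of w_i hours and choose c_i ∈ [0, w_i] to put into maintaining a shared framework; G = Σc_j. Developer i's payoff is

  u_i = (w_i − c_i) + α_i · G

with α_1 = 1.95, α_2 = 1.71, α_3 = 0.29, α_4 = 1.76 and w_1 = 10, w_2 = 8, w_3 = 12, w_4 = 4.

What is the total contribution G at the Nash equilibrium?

∂u_i/∂c_i = α_i − 1, so developer i contributes w_i if α_i > 1, else 0.
α_i > 1 for i ∈ {1, 2, 4}; NE contributions (10, 8, 0, 4), G = 22.

22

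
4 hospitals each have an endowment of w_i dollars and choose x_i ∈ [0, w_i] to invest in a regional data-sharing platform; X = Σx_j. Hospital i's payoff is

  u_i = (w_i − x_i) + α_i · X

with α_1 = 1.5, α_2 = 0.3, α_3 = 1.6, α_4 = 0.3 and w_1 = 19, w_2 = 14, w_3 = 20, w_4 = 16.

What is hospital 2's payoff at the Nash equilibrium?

25.7

∂u_i/∂x_i = α_i − 1, so hospital i contributes w_i if α_i > 1, else 0.
α_i > 1 for i ∈ {1, 3}; NE contributions (19, 0, 20, 0), X = 39.
u_2 = (14 − 0) + 0.3·39 = 25.7.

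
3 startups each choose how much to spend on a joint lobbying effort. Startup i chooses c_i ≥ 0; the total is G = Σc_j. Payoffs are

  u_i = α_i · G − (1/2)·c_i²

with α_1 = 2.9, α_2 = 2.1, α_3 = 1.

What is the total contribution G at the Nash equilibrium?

6

Startup i's FOC: ∂u_i/∂c_i = α_i − c_i = 0, so c_i* = α_i.
NE contributions = (2.9, 2.1, 1); G = 6.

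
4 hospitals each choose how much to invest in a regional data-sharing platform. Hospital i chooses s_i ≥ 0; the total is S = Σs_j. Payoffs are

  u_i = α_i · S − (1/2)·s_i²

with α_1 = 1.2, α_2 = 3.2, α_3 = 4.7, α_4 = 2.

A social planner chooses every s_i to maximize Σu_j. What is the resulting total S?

44.4

Planner FOC: ∂(Σu_j)/∂s_i = (Σα_j) − s_i = 0, so s_i^SO = Σα_j = 11.1 for every i; S^SO = 44.4.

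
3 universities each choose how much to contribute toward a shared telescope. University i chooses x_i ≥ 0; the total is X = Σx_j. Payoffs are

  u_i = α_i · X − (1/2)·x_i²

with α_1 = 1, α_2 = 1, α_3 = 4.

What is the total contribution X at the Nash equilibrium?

University i's FOC: ∂u_i/∂x_i = α_i − x_i = 0, so x_i* = α_i.
NE contributions = (1, 1, 4); X = 6.

6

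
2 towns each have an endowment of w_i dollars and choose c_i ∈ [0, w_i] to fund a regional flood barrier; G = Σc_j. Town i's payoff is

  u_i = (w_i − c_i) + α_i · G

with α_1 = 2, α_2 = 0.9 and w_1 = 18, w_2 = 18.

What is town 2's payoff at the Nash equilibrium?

34.2

∂u_i/∂c_i = α_i − 1, so town i contributes w_i if α_i > 1, else 0.
α_i > 1 for i ∈ {1}; NE contributions (18, 0), G = 18.
u_2 = (18 − 0) + 0.9·18 = 34.2.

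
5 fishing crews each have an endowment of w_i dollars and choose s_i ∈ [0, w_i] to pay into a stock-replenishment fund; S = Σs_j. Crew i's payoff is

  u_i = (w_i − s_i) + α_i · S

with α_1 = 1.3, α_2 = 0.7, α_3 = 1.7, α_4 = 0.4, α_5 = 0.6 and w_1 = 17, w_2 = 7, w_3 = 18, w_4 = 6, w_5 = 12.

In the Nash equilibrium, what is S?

∂u_i/∂s_i = α_i − 1, so crew i contributes w_i if α_i > 1, else 0.
α_i > 1 for i ∈ {1, 3}; NE contributions (17, 0, 18, 0, 0), S = 35.

35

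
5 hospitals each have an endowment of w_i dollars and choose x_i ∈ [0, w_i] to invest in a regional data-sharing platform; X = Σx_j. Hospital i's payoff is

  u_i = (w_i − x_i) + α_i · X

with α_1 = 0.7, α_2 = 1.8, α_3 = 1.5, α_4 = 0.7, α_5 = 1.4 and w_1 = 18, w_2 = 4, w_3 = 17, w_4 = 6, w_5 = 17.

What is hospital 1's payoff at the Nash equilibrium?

44.6

∂u_i/∂x_i = α_i − 1, so hospital i contributes w_i if α_i > 1, else 0.
α_i > 1 for i ∈ {2, 3, 5}; NE contributions (0, 4, 17, 0, 17), X = 38.
u_1 = (18 − 0) + 0.7·38 = 44.6.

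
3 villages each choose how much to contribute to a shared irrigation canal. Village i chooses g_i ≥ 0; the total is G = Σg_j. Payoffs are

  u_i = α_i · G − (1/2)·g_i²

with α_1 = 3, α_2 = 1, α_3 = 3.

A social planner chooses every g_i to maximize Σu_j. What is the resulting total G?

21

Planner FOC: ∂(Σu_j)/∂g_i = (Σα_j) − g_i = 0, so g_i^SO = Σα_j = 7 for every i; G^SO = 21.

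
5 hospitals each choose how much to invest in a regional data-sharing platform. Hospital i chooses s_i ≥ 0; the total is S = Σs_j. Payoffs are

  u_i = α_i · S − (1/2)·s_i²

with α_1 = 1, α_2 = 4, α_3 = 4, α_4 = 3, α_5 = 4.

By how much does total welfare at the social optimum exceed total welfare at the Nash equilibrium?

Hospital i's FOC: ∂u_i/∂s_i = α_i − s_i = 0, so s_i* = α_i.
NE contributions = (1, 4, 4, 3, 4); S = 16.
W^NE = (Σα)·S − ½Σα_i² = 16² − ½·58 = 227.
Planner sets s_i = Σα_j = 16 for every i, so S^SO = 5·16 = 80.
W^SO = (Σα)·S^SO − ½·5·(Σα)² = (5/2)·16² = 640.
Deadweight loss = W^SO − W^NE = 413.

413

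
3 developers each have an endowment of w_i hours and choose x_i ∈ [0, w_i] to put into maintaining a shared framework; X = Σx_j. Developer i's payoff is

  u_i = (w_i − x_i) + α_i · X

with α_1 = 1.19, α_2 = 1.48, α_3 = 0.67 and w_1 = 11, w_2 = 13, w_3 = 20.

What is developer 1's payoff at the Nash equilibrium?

28.56

∂u_i/∂x_i = α_i − 1, so developer i contributes w_i if α_i > 1, else 0.
α_i > 1 for i ∈ {1, 2}; NE contributions (11, 13, 0), X = 24.
u_1 = (11 − 11) + 1.19·24 = 28.56.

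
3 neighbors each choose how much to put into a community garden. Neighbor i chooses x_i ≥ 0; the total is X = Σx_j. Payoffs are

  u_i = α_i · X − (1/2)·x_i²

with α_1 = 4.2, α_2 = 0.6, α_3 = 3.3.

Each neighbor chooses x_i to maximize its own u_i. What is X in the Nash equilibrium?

8.1

Neighbor i's FOC: ∂u_i/∂x_i = α_i − x_i = 0, so x_i* = α_i.
NE contributions = (4.2, 0.6, 3.3); X = 8.1.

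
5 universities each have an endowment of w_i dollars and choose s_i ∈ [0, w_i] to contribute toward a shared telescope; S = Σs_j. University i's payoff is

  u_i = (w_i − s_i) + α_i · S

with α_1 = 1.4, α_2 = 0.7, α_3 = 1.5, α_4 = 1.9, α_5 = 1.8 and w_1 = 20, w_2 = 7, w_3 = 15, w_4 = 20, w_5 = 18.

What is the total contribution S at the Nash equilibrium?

∂u_i/∂s_i = α_i − 1, so university i contributes w_i if α_i > 1, else 0.
α_i > 1 for i ∈ {1, 3, 4, 5}; NE contributions (20, 0, 15, 20, 18), S = 73.

73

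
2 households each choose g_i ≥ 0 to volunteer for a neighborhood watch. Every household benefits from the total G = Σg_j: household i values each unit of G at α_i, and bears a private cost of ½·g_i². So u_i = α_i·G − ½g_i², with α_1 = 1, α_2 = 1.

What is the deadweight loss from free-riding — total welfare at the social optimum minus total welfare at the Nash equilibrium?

1

Household i's FOC: ∂u_i/∂g_i = α_i − g_i = 0, so g_i* = α_i.
NE contributions = (1, 1); G = 2.
W^NE = (Σα)·G − ½Σα_i² = 2² − ½·2 = 3.
Planner sets g_i = Σα_j = 2 for every i, so G^SO = 2·2 = 4.
W^SO = (Σα)·G^SO − ½·2·(Σα)² = (2/2)·2² = 4.
Deadweight loss = W^SO − W^NE = 1.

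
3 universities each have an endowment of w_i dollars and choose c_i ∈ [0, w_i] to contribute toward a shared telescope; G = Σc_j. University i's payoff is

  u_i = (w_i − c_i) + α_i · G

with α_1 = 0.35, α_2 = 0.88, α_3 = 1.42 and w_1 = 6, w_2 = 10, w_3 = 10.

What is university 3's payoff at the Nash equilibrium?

∂u_i/∂c_i = α_i − 1, so university i contributes w_i if α_i > 1, else 0.
α_i > 1 for i ∈ {3}; NE contributions (0, 0, 10), G = 10.
u_3 = (10 − 10) + 1.42·10 = 14.2.

14.2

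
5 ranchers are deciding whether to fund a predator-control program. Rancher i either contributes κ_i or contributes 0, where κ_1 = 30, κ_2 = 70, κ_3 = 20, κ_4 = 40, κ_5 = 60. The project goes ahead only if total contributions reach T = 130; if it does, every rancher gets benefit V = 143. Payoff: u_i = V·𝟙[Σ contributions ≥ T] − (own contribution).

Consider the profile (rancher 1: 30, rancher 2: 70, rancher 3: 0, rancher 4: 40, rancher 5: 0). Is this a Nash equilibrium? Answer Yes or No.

Yes

Total = 140 ≥ 130: provided.
Rancher 1 (pledges 30, payoff 113): dropping to 0 → total 110, payoff 0. No gain.
Rancher 2 (pledges 70, payoff 73): dropping to 0 → total 70, payoff 0. No gain.
Rancher 3 (pledges 0, payoff 143): pledging 20 → total 160, payoff 123. No gain.
Rancher 4 (pledges 40, payoff 103): dropping to 0 → total 100, payoff 0. No gain.
Rancher 5 (pledges 0, payoff 143): pledging 60 → total 200, payoff 83. No gain.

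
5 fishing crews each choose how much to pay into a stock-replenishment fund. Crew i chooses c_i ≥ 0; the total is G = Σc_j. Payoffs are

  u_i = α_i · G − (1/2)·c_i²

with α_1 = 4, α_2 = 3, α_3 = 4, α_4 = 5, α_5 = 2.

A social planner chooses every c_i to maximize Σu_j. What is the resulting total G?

90

Planner FOC: ∂(Σu_j)/∂c_i = (Σα_j) − c_i = 0, so c_i^SO = Σα_j = 18 for every i; G^SO = 90.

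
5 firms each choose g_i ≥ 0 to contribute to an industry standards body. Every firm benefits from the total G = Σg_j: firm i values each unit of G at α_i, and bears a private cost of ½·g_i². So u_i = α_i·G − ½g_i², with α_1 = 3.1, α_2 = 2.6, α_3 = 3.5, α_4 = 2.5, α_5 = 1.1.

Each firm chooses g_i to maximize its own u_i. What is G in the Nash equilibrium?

12.8

Firm i's FOC: ∂u_i/∂g_i = α_i − g_i = 0, so g_i* = α_i.
NE contributions = (3.1, 2.6, 3.5, 2.5, 1.1); G = 12.8.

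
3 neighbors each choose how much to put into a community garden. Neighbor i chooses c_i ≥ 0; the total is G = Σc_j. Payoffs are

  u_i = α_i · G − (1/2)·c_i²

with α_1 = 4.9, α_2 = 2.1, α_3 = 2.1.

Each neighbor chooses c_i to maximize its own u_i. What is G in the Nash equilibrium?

9.1

Neighbor i's FOC: ∂u_i/∂c_i = α_i − c_i = 0, so c_i* = α_i.
NE contributions = (4.9, 2.1, 2.1); G = 9.1.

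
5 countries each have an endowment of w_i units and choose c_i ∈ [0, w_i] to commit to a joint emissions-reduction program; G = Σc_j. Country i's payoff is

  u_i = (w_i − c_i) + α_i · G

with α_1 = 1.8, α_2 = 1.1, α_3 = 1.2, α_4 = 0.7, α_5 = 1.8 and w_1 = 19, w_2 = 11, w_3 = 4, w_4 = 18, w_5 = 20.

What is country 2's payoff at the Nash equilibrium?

59.4

∂u_i/∂c_i = α_i − 1, so country i contributes w_i if α_i > 1, else 0.
α_i > 1 for i ∈ {1, 2, 3, 5}; NE contributions (19, 11, 4, 0, 20), G = 54.
u_2 = (11 − 11) + 1.1·54 = 59.4.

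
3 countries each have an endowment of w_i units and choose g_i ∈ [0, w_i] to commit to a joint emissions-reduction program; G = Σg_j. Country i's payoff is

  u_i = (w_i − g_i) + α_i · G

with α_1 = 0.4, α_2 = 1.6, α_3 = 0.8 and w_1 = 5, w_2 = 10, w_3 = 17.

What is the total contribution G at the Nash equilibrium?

∂u_i/∂g_i = α_i − 1, so country i contributes w_i if α_i > 1, else 0.
α_i > 1 for i ∈ {2}; NE contributions (0, 10, 0), G = 10.

10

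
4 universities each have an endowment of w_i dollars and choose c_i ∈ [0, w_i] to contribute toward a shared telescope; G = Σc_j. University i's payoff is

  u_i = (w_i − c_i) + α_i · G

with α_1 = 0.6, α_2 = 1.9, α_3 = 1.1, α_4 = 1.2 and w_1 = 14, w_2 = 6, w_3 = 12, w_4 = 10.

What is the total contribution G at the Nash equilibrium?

28

∂u_i/∂c_i = α_i − 1, so university i contributes w_i if α_i > 1, else 0.
α_i > 1 for i ∈ {2, 3, 4}; NE contributions (0, 6, 12, 10), G = 28.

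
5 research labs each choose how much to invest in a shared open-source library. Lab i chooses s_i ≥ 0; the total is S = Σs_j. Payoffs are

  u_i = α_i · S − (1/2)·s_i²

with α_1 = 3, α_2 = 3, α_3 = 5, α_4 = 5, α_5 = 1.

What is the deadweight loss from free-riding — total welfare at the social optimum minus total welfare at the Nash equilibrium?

Lab i's FOC: ∂u_i/∂s_i = α_i − s_i = 0, so s_i* = α_i.
NE contributions = (3, 3, 5, 5, 1); S = 17.
W^NE = (Σα)·S − ½Σα_i² = 17² − ½·69 = 254.5.
Planner sets s_i = Σα_j = 17 for every i, so S^SO = 5·17 = 85.
W^SO = (Σα)·S^SO − ½·5·(Σα)² = (5/2)·17² = 722.5.
Deadweight loss = W^SO − W^NE = 468.

468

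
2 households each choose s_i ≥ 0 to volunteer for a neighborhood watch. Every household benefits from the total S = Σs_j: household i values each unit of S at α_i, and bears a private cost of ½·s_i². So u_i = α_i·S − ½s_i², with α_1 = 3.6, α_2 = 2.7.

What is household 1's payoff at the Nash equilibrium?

16.2

Household i's FOC: ∂u_i/∂s_i = α_i − s_i = 0, so s_i* = α_i.
NE contributions = (3.6, 2.7); S = 6.3.
u_1 = α_1·S − ½·(s_1)² = 3.6·6.3 − ½·3.6² = 16.2.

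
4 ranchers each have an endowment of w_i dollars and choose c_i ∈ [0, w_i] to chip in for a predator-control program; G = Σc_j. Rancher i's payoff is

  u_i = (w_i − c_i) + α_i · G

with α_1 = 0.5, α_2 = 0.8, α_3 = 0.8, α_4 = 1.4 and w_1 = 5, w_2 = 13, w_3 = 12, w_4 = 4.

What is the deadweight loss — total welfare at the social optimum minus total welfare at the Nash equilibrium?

75

∂u_i/∂c_i = α_i − 1, so rancher i contributes w_i if α_i > 1, else 0.
α_i > 1 for i ∈ {4}; NE contributions (0, 0, 0, 4), G = 4.
W^NE = Σw_i − G^NE + (Σα_i)·G^NE = 34 + 2.5·4 = 44.
Planner: ∂(Σu_j)/∂c_i = Σα_j − 1 = 2.5 > 0, so everyone contributes w_i; G^SO = 34, W^SO = 34 + 2.5·34 = 119.
Deadweight loss = 75.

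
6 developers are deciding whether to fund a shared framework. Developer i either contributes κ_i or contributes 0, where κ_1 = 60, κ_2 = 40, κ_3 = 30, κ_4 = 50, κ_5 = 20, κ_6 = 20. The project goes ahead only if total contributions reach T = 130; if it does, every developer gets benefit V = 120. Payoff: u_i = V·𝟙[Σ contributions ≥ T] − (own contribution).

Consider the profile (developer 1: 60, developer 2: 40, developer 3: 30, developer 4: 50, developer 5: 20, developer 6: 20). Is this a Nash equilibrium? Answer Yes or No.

No

Total = 220 ≥ 130: provided.
Developer 1 (pledges 60, payoff 60): dropping to 0 → total 160, payoff 120. Profitable deviation.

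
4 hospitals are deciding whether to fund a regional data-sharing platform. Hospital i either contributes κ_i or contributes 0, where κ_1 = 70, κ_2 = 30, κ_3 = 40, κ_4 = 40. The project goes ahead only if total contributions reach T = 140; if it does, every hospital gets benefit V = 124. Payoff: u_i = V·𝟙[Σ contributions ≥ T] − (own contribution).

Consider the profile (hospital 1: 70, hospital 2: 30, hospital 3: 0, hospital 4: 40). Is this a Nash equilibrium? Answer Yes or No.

Yes

Total = 140 ≥ 140: provided.
Hospital 1 (pledges 70, payoff 54): dropping to 0 → total 70, payoff 0. No gain.
Hospital 2 (pledges 30, payoff 94): dropping to 0 → total 110, payoff 0. No gain.
Hospital 3 (pledges 0, payoff 124): pledging 40 → total 180, payoff 84. No gain.
Hospital 4 (pledges 40, payoff 84): dropping to 0 → total 100, payoff 0. No gain.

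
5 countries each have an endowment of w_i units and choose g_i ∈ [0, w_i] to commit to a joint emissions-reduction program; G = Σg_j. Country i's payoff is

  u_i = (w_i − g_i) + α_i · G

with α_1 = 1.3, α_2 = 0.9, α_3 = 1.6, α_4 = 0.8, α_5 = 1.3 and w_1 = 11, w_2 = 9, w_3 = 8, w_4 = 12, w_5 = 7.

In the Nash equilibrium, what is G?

26

∂u_i/∂g_i = α_i − 1, so country i contributes w_i if α_i > 1, else 0.
α_i > 1 for i ∈ {1, 3, 5}; NE contributions (11, 0, 8, 0, 7), G = 26.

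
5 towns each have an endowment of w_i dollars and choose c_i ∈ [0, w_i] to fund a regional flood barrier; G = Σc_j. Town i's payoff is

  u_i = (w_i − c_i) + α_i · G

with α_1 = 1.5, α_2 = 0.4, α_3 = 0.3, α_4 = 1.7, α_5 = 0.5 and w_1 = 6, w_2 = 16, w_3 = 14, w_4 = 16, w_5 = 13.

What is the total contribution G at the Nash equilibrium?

∂u_i/∂c_i = α_i − 1, so town i contributes w_i if α_i > 1, else 0.
α_i > 1 for i ∈ {1, 4}; NE contributions (6, 0, 0, 16, 0), G = 22.

22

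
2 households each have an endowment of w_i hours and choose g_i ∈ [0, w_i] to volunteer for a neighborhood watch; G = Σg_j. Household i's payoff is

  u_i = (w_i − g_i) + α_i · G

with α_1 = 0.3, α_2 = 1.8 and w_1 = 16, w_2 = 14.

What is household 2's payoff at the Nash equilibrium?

∂u_i/∂g_i = α_i − 1, so household i contributes w_i if α_i > 1, else 0.
α_i > 1 for i ∈ {2}; NE contributions (0, 14), G = 14.
u_2 = (14 − 14) + 1.8·14 = 25.2.

25.2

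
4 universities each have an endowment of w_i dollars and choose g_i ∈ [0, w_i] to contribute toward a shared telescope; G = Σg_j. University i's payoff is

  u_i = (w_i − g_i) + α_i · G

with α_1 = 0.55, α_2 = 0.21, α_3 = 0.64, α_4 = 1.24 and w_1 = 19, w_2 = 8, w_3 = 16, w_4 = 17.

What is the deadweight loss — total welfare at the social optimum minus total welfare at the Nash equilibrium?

70.52

∂u_i/∂g_i = α_i − 1, so university i contributes w_i if α_i > 1, else 0.
α_i > 1 for i ∈ {4}; NE contributions (0, 0, 0, 17), G = 17.
W^NE = Σw_i − G^NE + (Σα_i)·G^NE = 60 + 1.64·17 = 87.88.
Planner: ∂(Σu_j)/∂g_i = Σα_j − 1 = 1.64 > 0, so everyone contributes w_i; G^SO = 60, W^SO = 60 + 1.64·60 = 158.4.
Deadweight loss = 70.52.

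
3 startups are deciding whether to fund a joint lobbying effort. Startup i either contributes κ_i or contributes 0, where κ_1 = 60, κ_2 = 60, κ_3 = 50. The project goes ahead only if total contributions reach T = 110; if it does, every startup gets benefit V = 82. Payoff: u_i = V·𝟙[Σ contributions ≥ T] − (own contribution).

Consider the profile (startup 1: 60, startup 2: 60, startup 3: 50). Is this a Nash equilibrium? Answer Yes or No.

No

Total = 170 ≥ 110: provided.
Startup 1 (pledges 60, payoff 22): dropping to 0 → total 110, payoff 82. Profitable deviation.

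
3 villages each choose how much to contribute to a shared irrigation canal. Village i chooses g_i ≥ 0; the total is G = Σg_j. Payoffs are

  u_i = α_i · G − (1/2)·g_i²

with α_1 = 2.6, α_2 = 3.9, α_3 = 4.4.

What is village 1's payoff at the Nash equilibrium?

24.96

Village i's FOC: ∂u_i/∂g_i = α_i − g_i = 0, so g_i* = α_i.
NE contributions = (2.6, 3.9, 4.4); G = 10.9.
u_1 = α_1·G − ½·(g_1)² = 2.6·10.9 − ½·2.6² = 24.96.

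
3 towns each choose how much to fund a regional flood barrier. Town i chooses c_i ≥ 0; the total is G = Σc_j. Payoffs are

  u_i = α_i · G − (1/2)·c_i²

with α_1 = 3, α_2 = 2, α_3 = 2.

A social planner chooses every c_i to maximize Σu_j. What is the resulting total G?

21

Planner FOC: ∂(Σu_j)/∂c_i = (Σα_j) − c_i = 0, so c_i^SO = Σα_j = 7 for every i; G^SO = 21.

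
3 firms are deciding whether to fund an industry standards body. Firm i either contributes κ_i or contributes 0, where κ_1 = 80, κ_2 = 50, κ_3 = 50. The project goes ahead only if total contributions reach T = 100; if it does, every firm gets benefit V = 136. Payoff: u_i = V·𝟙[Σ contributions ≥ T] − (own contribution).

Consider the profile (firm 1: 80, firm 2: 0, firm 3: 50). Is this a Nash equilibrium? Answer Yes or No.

Yes

Total = 130 ≥ 100: provided.
Firm 1 (pledges 80, payoff 56): dropping to 0 → total 50, payoff 0. No gain.
Firm 2 (pledges 0, payoff 136): pledging 50 → total 180, payoff 86. No gain.
Firm 3 (pledges 50, payoff 86): dropping to 0 → total 80, payoff 0. No gain.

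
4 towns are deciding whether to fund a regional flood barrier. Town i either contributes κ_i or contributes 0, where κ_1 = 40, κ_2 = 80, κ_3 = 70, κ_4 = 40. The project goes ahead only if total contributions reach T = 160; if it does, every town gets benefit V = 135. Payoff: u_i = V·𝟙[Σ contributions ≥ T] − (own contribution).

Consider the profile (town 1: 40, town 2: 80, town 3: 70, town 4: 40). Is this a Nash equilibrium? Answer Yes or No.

No

Total = 230 ≥ 160: provided.
Town 1 (pledges 40, payoff 95): dropping to 0 → total 190, payoff 135. Profitable deviation.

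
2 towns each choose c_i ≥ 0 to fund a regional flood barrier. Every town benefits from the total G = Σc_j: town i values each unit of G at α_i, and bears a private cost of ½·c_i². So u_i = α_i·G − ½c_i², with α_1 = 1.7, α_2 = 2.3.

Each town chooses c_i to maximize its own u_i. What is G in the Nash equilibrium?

Town i's FOC: ∂u_i/∂c_i = α_i − c_i = 0, so c_i* = α_i.
NE contributions = (1.7, 2.3); G = 4.

4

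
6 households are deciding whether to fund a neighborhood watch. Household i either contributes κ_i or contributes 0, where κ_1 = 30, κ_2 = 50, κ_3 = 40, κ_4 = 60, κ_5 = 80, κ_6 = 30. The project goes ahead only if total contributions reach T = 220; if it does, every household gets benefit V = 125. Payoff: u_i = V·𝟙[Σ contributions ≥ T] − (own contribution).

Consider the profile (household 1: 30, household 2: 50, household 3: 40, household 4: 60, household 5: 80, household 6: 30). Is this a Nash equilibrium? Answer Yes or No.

Total = 290 ≥ 220: provided.
Household 1 (pledges 30, payoff 95): dropping to 0 → total 260, payoff 125. Profitable deviation.

No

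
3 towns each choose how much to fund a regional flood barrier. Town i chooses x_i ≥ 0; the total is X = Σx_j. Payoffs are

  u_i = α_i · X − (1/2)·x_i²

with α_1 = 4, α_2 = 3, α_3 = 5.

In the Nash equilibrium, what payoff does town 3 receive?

47.5

Town i's FOC: ∂u_i/∂x_i = α_i − x_i = 0, so x_i* = α_i.
NE contributions = (4, 3, 5); X = 12.
u_3 = α_3·X − ½·(x_3)² = 5·12 − ½·5² = 47.5.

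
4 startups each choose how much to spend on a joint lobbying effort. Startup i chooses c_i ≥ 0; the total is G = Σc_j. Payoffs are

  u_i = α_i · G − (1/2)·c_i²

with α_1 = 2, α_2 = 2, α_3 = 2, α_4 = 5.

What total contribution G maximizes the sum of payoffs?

44

Planner FOC: ∂(Σu_j)/∂c_i = (Σα_j) − c_i = 0, so c_i^SO = Σα_j = 11 for every i; G^SO = 44.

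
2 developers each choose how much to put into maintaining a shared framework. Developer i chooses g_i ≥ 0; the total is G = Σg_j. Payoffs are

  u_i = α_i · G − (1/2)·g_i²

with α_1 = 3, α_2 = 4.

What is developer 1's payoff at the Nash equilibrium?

Developer i's FOC: ∂u_i/∂g_i = α_i − g_i = 0, so g_i* = α_i.
NE contributions = (3, 4); G = 7.
u_1 = α_1·G − ½·(g_1)² = 3·7 − ½·3² = 16.5.

16.5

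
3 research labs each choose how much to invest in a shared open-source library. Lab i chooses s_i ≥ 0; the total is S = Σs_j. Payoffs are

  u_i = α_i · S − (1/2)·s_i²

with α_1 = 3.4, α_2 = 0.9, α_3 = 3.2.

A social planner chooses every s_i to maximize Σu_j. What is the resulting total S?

Planner FOC: ∂(Σu_j)/∂s_i = (Σα_j) − s_i = 0, so s_i^SO = Σα_j = 7.5 for every i; S^SO = 22.5.

22.5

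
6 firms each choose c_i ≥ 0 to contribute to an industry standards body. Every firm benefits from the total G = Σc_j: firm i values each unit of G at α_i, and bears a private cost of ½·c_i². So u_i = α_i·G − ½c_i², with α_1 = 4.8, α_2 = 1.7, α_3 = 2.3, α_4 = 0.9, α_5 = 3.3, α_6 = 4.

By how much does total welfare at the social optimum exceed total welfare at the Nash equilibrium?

Firm i's FOC: ∂u_i/∂c_i = α_i − c_i = 0, so c_i* = α_i.
NE contributions = (4.8, 1.7, 2.3, 0.9, 3.3, 4); G = 17.
W^NE = (Σα)·G − ½Σα_i² = 17² − ½·58.92 = 259.54.
Planner sets c_i = Σα_j = 17 for every i, so G^SO = 6·17 = 102.
W^SO = (Σα)·G^SO − ½·6·(Σα)² = (6/2)·17² = 867.
Deadweight loss = W^SO − W^NE = 607.46.

607.46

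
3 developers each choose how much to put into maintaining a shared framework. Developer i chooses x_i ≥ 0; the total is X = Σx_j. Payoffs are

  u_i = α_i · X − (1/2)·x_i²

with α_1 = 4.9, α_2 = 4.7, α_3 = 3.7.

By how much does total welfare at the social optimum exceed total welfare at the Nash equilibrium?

Developer i's FOC: ∂u_i/∂x_i = α_i − x_i = 0, so x_i* = α_i.
NE contributions = (4.9, 4.7, 3.7); X = 13.3.
W^NE = (Σα)·X − ½Σα_i² = 13.3² − ½·59.79 = 146.995.
Planner sets x_i = Σα_j = 13.3 for every i, so X^SO = 3·13.3 = 39.9.
W^SO = (Σα)·X^SO − ½·3·(Σα)² = (3/2)·13.3² = 265.335.
Deadweight loss = W^SO − W^NE = 118.34.

118.34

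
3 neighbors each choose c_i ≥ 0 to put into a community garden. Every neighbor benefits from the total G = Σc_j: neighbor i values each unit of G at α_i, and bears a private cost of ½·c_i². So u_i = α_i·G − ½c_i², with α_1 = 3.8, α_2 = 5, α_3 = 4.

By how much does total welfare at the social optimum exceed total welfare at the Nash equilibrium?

109.64

Neighbor i's FOC: ∂u_i/∂c_i = α_i − c_i = 0, so c_i* = α_i.
NE contributions = (3.8, 5, 4); G = 12.8.
W^NE = (Σα)·G − ½Σα_i² = 12.8² − ½·55.44 = 136.12.
Planner sets c_i = Σα_j = 12.8 for every i, so G^SO = 3·12.8 = 38.4.
W^SO = (Σα)·G^SO − ½·3·(Σα)² = (3/2)·12.8² = 245.76.
Deadweight loss = W^SO − W^NE = 109.64.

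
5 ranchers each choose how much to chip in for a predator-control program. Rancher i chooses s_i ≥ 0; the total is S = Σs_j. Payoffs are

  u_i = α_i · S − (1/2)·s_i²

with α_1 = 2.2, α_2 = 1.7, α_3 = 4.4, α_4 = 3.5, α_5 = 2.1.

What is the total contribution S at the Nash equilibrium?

Rancher i's FOC: ∂u_i/∂s_i = α_i − s_i = 0, so s_i* = α_i.
NE contributions = (2.2, 1.7, 4.4, 3.5, 2.1); S = 13.9.

13.9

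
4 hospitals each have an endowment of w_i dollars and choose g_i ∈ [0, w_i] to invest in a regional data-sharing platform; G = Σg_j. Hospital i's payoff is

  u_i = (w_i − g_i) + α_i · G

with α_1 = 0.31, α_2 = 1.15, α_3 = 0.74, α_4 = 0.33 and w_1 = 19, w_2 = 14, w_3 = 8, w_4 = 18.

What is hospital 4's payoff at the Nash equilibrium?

∂u_i/∂g_i = α_i − 1, so hospital i contributes w_i if α_i > 1, else 0.
α_i > 1 for i ∈ {2}; NE contributions (0, 14, 0, 0), G = 14.
u_4 = (18 − 0) + 0.33·14 = 22.62.

22.62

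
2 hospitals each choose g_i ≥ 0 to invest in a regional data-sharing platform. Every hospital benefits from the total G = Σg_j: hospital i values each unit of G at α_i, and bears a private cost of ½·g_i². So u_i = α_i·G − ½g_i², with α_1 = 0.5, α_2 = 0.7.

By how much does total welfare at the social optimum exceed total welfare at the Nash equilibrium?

Hospital i's FOC: ∂u_i/∂g_i = α_i − g_i = 0, so g_i* = α_i.
NE contributions = (0.5, 0.7); G = 1.2.
W^NE = (Σα)·G − ½Σα_i² = 1.2² − ½·0.74 = 1.07.
Planner sets g_i = Σα_j = 1.2 for every i, so G^SO = 2·1.2 = 2.4.
W^SO = (Σα)·G^SO − ½·2·(Σα)² = (2/2)·1.2² = 1.44.
Deadweight loss = W^SO − W^NE = 0.37.

0.37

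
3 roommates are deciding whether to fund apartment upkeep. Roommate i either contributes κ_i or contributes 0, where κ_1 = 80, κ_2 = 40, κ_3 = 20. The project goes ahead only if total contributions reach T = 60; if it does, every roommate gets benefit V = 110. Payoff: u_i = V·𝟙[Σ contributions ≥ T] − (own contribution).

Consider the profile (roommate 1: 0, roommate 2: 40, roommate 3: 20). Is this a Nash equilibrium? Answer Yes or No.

Total = 60 ≥ 60: provided.
Roommate 1 (pledges 0, payoff 110): pledging 80 → total 140, payoff 30. No gain.
Roommate 2 (pledges 40, payoff 70): dropping to 0 → total 20, payoff 0. No gain.
Roommate 3 (pledges 20, payoff 90): dropping to 0 → total 40, payoff 0. No gain.

Yes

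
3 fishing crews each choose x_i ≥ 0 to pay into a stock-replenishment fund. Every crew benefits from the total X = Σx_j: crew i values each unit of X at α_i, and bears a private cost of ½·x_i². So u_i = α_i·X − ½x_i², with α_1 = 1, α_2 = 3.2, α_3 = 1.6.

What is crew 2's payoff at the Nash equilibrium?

Crew i's FOC: ∂u_i/∂x_i = α_i − x_i = 0, so x_i* = α_i.
NE contributions = (1, 3.2, 1.6); X = 5.8.
u_2 = α_2·X − ½·(x_2)² = 3.2·5.8 − ½·3.2² = 13.44.

13.44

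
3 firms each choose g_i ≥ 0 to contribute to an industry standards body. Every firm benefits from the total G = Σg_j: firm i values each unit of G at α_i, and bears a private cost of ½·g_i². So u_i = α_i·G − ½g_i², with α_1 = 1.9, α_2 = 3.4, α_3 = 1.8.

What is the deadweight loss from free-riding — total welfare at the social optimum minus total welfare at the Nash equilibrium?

34.41

Firm i's FOC: ∂u_i/∂g_i = α_i − g_i = 0, so g_i* = α_i.
NE contributions = (1.9, 3.4, 1.8); G = 7.1.
W^NE = (Σα)·G − ½Σα_i² = 7.1² − ½·18.41 = 41.205.
Planner sets g_i = Σα_j = 7.1 for every i, so G^SO = 3·7.1 = 21.3.
W^SO = (Σα)·G^SO − ½·3·(Σα)² = (3/2)·7.1² = 75.615.
Deadweight loss = W^SO − W^NE = 34.41.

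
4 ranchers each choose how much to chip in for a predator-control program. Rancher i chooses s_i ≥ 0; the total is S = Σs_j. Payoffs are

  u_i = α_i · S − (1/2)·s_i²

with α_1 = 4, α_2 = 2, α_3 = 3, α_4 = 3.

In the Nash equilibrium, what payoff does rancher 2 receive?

Rancher i's FOC: ∂u_i/∂s_i = α_i − s_i = 0, so s_i* = α_i.
NE contributions = (4, 2, 3, 3); S = 12.
u_2 = α_2·S − ½·(s_2)² = 2·12 − ½·2² = 22.

22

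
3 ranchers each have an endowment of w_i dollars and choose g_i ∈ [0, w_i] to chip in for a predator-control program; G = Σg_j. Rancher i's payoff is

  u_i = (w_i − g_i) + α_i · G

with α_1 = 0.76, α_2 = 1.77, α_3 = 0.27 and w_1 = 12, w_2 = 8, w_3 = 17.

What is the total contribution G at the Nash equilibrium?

8

∂u_i/∂g_i = α_i − 1, so rancher i contributes w_i if α_i > 1, else 0.
α_i > 1 for i ∈ {2}; NE contributions (0, 8, 0), G = 8.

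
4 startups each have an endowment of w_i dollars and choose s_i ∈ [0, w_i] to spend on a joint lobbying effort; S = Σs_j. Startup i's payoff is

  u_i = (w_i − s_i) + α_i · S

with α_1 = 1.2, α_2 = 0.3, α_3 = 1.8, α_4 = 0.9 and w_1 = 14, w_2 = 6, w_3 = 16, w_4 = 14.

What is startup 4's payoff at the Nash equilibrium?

41

∂u_i/∂s_i = α_i − 1, so startup i contributes w_i if α_i > 1, else 0.
α_i > 1 for i ∈ {1, 3}; NE contributions (14, 0, 16, 0), S = 30.
u_4 = (14 − 0) + 0.9·30 = 41.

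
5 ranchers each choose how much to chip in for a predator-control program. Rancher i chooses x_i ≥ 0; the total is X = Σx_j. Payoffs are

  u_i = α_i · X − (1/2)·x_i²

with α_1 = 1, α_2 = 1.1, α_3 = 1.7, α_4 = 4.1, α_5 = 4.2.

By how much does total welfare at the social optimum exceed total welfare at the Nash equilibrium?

Rancher i's FOC: ∂u_i/∂x_i = α_i − x_i = 0, so x_i* = α_i.
NE contributions = (1, 1.1, 1.7, 4.1, 4.2); X = 12.1.
W^NE = (Σα)·X − ½Σα_i² = 12.1² − ½·39.55 = 126.635.
Planner sets x_i = Σα_j = 12.1 for every i, so X^SO = 5·12.1 = 60.5.
W^SO = (Σα)·X^SO − ½·5·(Σα)² = (5/2)·12.1² = 366.025.
Deadweight loss = W^SO − W^NE = 239.39.

239.39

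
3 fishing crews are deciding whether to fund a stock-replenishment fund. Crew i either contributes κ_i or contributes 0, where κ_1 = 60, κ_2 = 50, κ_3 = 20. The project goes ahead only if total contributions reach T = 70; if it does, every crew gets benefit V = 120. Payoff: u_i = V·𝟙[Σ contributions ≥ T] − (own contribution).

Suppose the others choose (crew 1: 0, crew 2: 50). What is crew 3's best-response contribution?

20

Others' total = 50. Contributing 20 brings total to 70 ≥ 70: gain V − κ_3 = 100.
Best response: 20.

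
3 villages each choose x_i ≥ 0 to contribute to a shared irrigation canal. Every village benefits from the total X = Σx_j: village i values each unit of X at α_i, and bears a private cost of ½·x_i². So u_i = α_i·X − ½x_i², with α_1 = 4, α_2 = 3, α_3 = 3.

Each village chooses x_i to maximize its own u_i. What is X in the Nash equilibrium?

10

Village i's FOC: ∂u_i/∂x_i = α_i − x_i = 0, so x_i* = α_i.
NE contributions = (4, 3, 3); X = 10.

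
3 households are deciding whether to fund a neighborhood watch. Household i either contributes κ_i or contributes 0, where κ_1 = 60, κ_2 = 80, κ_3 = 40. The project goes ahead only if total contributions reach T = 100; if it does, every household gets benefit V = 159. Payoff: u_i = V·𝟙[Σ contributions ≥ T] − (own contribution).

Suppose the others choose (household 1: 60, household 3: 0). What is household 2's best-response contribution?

Others' total = 60. Contributing 80 brings total to 140 ≥ 100: gain V − κ_2 = 79.
Best response: 80.

80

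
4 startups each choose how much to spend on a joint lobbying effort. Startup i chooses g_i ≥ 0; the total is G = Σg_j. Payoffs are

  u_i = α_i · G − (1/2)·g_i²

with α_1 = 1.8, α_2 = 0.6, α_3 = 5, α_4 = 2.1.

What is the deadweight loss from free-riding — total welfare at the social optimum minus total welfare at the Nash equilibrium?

106.755

Startup i's FOC: ∂u_i/∂g_i = α_i − g_i = 0, so g_i* = α_i.
NE contributions = (1.8, 0.6, 5, 2.1); G = 9.5.
W^NE = (Σα)·G − ½Σα_i² = 9.5² − ½·33.01 = 73.745.
Planner sets g_i = Σα_j = 9.5 for every i, so G^SO = 4·9.5 = 38.
W^SO = (Σα)·G^SO − ½·4·(Σα)² = (4/2)·9.5² = 180.5.
Deadweight loss = W^SO − W^NE = 106.755.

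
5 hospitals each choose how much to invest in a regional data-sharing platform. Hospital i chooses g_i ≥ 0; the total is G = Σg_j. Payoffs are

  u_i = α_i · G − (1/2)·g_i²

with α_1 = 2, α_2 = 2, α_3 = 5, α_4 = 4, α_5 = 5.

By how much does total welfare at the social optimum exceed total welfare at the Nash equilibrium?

523

Hospital i's FOC: ∂u_i/∂g_i = α_i − g_i = 0, so g_i* = α_i.
NE contributions = (2, 2, 5, 4, 5); G = 18.
W^NE = (Σα)·G − ½Σα_i² = 18² − ½·74 = 287.
Planner sets g_i = Σα_j = 18 for every i, so G^SO = 5·18 = 90.
W^SO = (Σα)·G^SO − ½·5·(Σα)² = (5/2)·18² = 810.
Deadweight loss = W^SO − W^NE = 523.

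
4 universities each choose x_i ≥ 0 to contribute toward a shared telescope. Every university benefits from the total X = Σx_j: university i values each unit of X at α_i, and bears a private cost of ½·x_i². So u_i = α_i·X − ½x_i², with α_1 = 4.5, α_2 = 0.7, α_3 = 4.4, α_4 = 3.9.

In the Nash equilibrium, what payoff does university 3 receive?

University i's FOC: ∂u_i/∂x_i = α_i − x_i = 0, so x_i* = α_i.
NE contributions = (4.5, 0.7, 4.4, 3.9); X = 13.5.
u_3 = α_3·X − ½·(x_3)² = 4.4·13.5 − ½·4.4² = 49.72.

49.72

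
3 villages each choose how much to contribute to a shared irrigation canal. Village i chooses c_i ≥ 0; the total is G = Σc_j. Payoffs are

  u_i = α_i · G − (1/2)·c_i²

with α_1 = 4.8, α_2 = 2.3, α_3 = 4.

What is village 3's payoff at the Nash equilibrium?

Village i's FOC: ∂u_i/∂c_i = α_i − c_i = 0, so c_i* = α_i.
NE contributions = (4.8, 2.3, 4); G = 11.1.
u_3 = α_3·G − ½·(c_3)² = 4·11.1 − ½·4² = 36.4.

36.4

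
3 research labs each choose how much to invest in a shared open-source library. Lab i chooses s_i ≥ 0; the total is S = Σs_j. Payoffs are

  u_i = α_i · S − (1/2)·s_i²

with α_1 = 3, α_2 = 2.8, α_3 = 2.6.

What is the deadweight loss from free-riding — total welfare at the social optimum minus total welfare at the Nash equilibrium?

47.08

Lab i's FOC: ∂u_i/∂s_i = α_i − s_i = 0, so s_i* = α_i.
NE contributions = (3, 2.8, 2.6); S = 8.4.
W^NE = (Σα)·S − ½Σα_i² = 8.4² − ½·23.6 = 58.76.
Planner sets s_i = Σα_j = 8.4 for every i, so S^SO = 3·8.4 = 25.2.
W^SO = (Σα)·S^SO − ½·3·(Σα)² = (3/2)·8.4² = 105.84.
Deadweight loss = W^SO − W^NE = 47.08.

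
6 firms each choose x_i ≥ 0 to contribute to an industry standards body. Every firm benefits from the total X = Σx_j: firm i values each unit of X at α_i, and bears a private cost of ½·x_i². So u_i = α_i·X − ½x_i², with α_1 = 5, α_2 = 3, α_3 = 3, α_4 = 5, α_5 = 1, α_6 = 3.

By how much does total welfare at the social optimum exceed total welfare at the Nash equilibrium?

Firm i's FOC: ∂u_i/∂x_i = α_i − x_i = 0, so x_i* = α_i.
NE contributions = (5, 3, 3, 5, 1, 3); X = 20.
W^NE = (Σα)·X − ½Σα_i² = 20² − ½·78 = 361.
Planner sets x_i = Σα_j = 20 for every i, so X^SO = 6·20 = 120.
W^SO = (Σα)·X^SO − ½·6·(Σα)² = (6/2)·20² = 1200.
Deadweight loss = W^SO − W^NE = 839.

839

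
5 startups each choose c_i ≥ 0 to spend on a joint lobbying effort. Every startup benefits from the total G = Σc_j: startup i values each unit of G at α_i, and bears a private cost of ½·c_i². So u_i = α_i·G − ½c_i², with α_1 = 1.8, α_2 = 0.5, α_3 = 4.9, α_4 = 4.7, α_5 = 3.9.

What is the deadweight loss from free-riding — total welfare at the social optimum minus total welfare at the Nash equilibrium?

406.86

Startup i's FOC: ∂u_i/∂c_i = α_i − c_i = 0, so c_i* = α_i.
NE contributions = (1.8, 0.5, 4.9, 4.7, 3.9); G = 15.8.
W^NE = (Σα)·G − ½Σα_i² = 15.8² − ½·64.8 = 217.24.
Planner sets c_i = Σα_j = 15.8 for every i, so G^SO = 5·15.8 = 79.
W^SO = (Σα)·G^SO − ½·5·(Σα)² = (5/2)·15.8² = 624.1.
Deadweight loss = W^SO − W^NE = 406.86.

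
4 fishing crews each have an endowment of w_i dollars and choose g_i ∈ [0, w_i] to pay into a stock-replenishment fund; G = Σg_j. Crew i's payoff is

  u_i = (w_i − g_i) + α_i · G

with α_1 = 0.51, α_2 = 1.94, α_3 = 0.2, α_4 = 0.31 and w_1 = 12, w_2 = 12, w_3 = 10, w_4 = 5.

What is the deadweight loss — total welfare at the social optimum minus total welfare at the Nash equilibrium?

∂u_i/∂g_i = α_i − 1, so crew i contributes w_i if α_i > 1, else 0.
α_i > 1 for i ∈ {2}; NE contributions (0, 12, 0, 0), G = 12.
W^NE = Σw_i − G^NE + (Σα_i)·G^NE = 39 + 1.96·12 = 62.52.
Planner: ∂(Σu_j)/∂g_i = Σα_j − 1 = 1.96 > 0, so everyone contributes w_i; G^SO = 39, W^SO = 39 + 1.96·39 = 115.44.
Deadweight loss = 52.92.

52.92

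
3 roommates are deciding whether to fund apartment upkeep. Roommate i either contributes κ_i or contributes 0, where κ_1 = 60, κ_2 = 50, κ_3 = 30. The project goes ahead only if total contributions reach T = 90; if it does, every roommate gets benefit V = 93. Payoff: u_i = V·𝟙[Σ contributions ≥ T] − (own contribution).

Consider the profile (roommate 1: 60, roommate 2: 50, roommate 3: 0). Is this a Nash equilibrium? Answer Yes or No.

Total = 110 ≥ 90: provided.
Roommate 1 (pledges 60, payoff 33): dropping to 0 → total 50, payoff 0. No gain.
Roommate 2 (pledges 50, payoff 43): dropping to 0 → total 60, payoff 0. No gain.
Roommate 3 (pledges 0, payoff 93): pledging 30 → total 140, payoff 63. No gain.

Yes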